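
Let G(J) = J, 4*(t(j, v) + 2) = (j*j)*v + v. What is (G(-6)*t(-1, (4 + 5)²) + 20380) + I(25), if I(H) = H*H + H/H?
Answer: 20775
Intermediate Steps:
t(j, v) = -2 + v/4 + v*j²/4 (t(j, v) = -2 + ((j*j)*v + v)/4 = -2 + (j²*v + v)/4 = -2 + (v*j² + v)/4 = -2 + (v + v*j²)/4 = -2 + (v/4 + v*j²/4) = -2 + v/4 + v*j²/4)
I(H) = 1 + H² (I(H) = H² + 1 = 1 + H²)
(G(-6)*t(-1, (4 + 5)²) + 20380) + I(25) = (-6*(-2 + (4 + 5)²/4 + (¼)*(4 + 5)²*(-1)²) + 20380) + (1 + 25²) = (-6*(-2 + (¼)*9² + (¼)*9²*1) + 20380) + (1 + 625) = (-6*(-2 + (¼)*81 + (¼)*81*1) + 20380) + 626 = (-6*(-2 + 81/4 + 81/4) + 20380) + 626 = (-6*77/2 + 20380) + 626 = (-231 + 20380) + 626 = 20149 + 626 = 20775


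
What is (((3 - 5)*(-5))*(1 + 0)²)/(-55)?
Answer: -2/11 ≈ -0.18182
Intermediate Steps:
(((3 - 5)*(-5))*(1 + 0)²)/(-55) = (-2*(-5)*1²)*(-1/55) = (10*1)*(-1/55) = 10*(-1/55) = -2/11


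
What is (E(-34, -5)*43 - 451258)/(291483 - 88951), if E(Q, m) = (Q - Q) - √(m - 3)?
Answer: -225629/101266 - 43*I*√2/101266 ≈ -2.2281 - 0.00060051*I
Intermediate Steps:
E(Q, m) = -√(-3 + m) (E(Q, m) = 0 - √(-3 + m) = -√(-3 + m))
(E(-34, -5)*43 - 451258)/(291483 - 88951) = (-√(-3 - 5)*43 - 451258)/(291483 - 88951) = (-√(-8)*43 - 451258)/202532 = (-2*I*√2*43 - 451258)*(1/202532) = (-86*I*√2 - 451258)*(1/202532) = (-451258 - 86*I*√2)*(1/202532) = -225629/101266 - 43*I*√2/101266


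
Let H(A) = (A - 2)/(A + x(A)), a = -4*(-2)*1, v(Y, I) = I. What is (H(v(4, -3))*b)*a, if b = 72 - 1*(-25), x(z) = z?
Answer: 1940/3 ≈ 646.67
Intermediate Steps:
a = 8 (a = 8*1 = 8)
b = 97 (b = 72 + 25 = 97)
H(A) = (-2 + A)/(2*A) (H(A) = (A - 2)/(A + A) = (-2 + A)/((2*A)) = (-2 + A)*(1/(2*A)) = (-2 + A)/(2*A))
(H(v(4, -3))*b)*a = (((1/2)*(-2 - 3)/(-3))*97)*8 = (((1/2)*(-1/3)*(-5))*97)*8 = ((5/6)*97)*8 = (485/6)*8 = 1940/3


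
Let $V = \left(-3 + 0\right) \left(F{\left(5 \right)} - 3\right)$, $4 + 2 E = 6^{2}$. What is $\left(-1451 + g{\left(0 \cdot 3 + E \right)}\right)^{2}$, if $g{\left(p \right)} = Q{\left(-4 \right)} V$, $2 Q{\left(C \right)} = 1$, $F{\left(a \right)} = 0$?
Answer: $\frac{8369449}{4} \approx 2.0924 \cdot 10^{6}$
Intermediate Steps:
$E = 16$ ($E = -2 + \frac{6^{2}}{2} = -2 + \frac{1}{2} \cdot 36 = -2 + 18 = 16$)
$Q{\left(C \right)} = \frac{1}{2}$ ($Q{\left(C \right)} = \frac{1}{2} \cdot 1 = \frac{1}{2}$)
$V = 9$ ($V = \left(-3 + 0\right) \left(0 - 3\right) = \left(-3\right) \left(-3\right) = 9$)
$g{\left(p \right)} = \frac{9}{2}$ ($g{\left(p \right)} = \frac{1}{2} \cdot 9 = \frac{9}{2}$)
$\left(-1451 + g{\left(0 \cdot 3 + E \right)}\right)^{2} = \left(-1451 + \frac{9}{2}\right)^{2} = \left(- \frac{2893}{2}\right)^{2} = \frac{8369449}{4}$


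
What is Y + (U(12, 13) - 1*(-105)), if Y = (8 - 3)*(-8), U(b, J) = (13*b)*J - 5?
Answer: 2088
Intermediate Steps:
U(b, J) = -5 + 13*J*b (U(b, J) = 13*J*b - 5 = -5 + 13*J*b)
Y = -40 (Y = 5*(-8) = -40)
Y + (U(12, 13) - 1*(-105)) = -40 + ((-5 + 13*13*12) - 1*(-105)) = -40 + ((-5 + 2028) + 105) = -40 + (2023 + 105) = -40 + 2128 = 2088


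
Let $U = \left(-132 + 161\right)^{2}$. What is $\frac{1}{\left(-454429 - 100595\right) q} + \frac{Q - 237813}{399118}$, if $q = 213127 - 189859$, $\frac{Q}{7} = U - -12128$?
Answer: $- \frac{949394649428039}{2577164480791488} \approx -0.36839$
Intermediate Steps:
$U = 841$ ($U = 29^{2} = 841$)
$Q = 90783$ ($Q = 7 \left(841 - -12128\right) = 7 \left(841 + 12128\right) = 7 \cdot 12969 = 90783$)
$q = 23268$
$\frac{1}{\left(-454429 - 100595\right) q} + \frac{Q - 237813}{399118} = \frac{1}{\left(-454429 - 100595\right) 23268} + \frac{90783 - 237813}{399118} = \frac{1}{-555024} \cdot \frac{1}{23268} - \frac{73515}{199559} = \left(- \frac{1}{555024}\right) \frac{1}{23268} - \frac{73515}{199559} = - \frac{1}{12914298432} - \frac{73515}{199559} = - \frac{949394649428039}{2577164480791488}$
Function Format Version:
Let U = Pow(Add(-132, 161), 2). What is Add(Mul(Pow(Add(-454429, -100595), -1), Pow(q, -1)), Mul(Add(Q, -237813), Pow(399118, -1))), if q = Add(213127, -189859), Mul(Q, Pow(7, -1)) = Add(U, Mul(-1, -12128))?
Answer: Rational(-949394649428039, 2577164480791488) ≈ -0.36839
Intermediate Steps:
U = 841 (U = Pow(29, 2) = 841)
Q = 90783 (Q = Mul(7, Add(841, Mul(-1, -12128))) = Mul(7, Add(841, 12128)) = Mul(7, 12969) = 90783)
q = 23268
Add(Mul(Pow(Add(-454429, -100595), -1), Pow(q, -1)), Mul(Add(Q, -237813), Pow(399118, -1))) = Add(Mul(Pow(Add(-454429, -100595), -1), Pow(23268, -1)), Mul(Add(90783, -237813), Pow(399118, -1))) = Add(Mul(Pow(-555024, -1), Rational(1, 23268)), Mul(-147030, Rational(1, 399118))) = Add(Mul(Rational(-1, 555024), Rational(1, 23268)), Rational(-73515, 199559)) = Add(Rational(-1, 12914298432), Rational(-73515, 199559)) = Rational(-949394649428039, 2577164480791488)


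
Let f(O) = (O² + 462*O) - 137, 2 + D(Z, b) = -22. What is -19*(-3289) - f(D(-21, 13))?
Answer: 73140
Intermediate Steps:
D(Z, b) = -24 (D(Z, b) = -2 - 22 = -24)
f(O) = -137 + O² + 462*O
-19*(-3289) - f(D(-21, 13)) = -19*(-3289) - (-137 + (-24)² + 462*(-24)) = 62491 - (-137 + 576 - 11088) = 62491 - 1*(-10649) = 62491 + 10649 = 73140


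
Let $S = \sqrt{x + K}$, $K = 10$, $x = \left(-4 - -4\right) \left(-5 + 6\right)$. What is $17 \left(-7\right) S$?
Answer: $- 119 \sqrt{10} \approx -376.31$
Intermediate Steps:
$x = 0$ ($x = \left(-4 + 4\right) 1 = 0 \cdot 1 = 0$)
$S = \sqrt{10}$ ($S = \sqrt{0 + 10} = \sqrt{10} \approx 3.1623$)
$17 \left(-7\right) S = 17 \left(-7\right) \sqrt{10} = - 119 \sqrt{10}$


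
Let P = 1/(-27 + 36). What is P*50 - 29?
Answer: -211/9 ≈ -23.444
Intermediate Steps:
P = ⅑ (P = 1/9 = ⅑ ≈ 0.11111)
P*50 - 29 = (⅑)*50 - 29 = 50/9 - 29 = -211/9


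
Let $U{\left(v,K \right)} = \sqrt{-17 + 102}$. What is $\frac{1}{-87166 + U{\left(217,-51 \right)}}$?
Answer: $- \frac{87166}{7597911471} - \frac{\sqrt{85}}{7597911471} \approx -1.1474 \cdot 10^{-5}$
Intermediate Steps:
$U{\left(v,K \right)} = \sqrt{85}$
$\frac{1}{-87166 + U{\left(217,-51 \right)}} = \frac{1}{-87166 + \sqrt{85}}$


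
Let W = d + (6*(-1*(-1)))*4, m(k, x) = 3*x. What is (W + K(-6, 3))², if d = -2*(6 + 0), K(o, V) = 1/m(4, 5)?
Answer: 32761/225 ≈ 145.60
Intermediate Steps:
K(o, V) = 1/15 (K(o, V) = 1/(3*5) = 1/15)
d = -12 (d = -2*6 = -12)
W = 12 (W = -12 + (6*(-1*(-1)))*4 = -12 + (6*1)*4 = -12 + 6*4 = -12 + 24 = 12)
(W + K(-6, 3))² = (12 + 1/15)² = (181/15)² = 32761/225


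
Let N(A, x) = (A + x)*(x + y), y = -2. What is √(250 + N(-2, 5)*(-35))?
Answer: I*√65 ≈ 8.0623*I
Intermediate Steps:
N(A, x) = (-2 + x)*(A + x) (N(A, x) = (A + x)*(x - 2) = (A + x)*(-2 + x) = (-2 + x)*(A + x))
√(250 + N(-2, 5)*(-35)) = √(250 + (5² - 2*(-2) - 2*5 - 2*5)*(-35)) = √(250 + (25 + 4 - 10 - 10)*(-35)) = √(250 + 9*(-35)) = √(250 - 315) = √(-65) = I*√65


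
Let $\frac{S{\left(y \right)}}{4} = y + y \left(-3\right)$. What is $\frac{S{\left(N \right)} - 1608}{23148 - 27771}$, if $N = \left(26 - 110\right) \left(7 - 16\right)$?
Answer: $\frac{2552}{1541} \approx 1.6561$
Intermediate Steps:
$N = 756$ ($N = \left(-84\right) \left(-9\right) = 756$)
$S{\left(y \right)} = - 8 y$ ($S{\left(y \right)} = 4 \left(y + y \left(-3\right)\right) = 4 \left(y - 3 y\right) = 4 \left(- 2 y\right) = - 8 y$)
$\frac{S{\left(N \right)} - 1608}{23148 - 27771} = \frac{\left(-8\right) 756 - 1608}{23148 - 27771} = \frac{-6048 - 1608}{-4623} = \left(-7656\right) \left(- \frac{1}{4623}\right) = \frac{2552}{1541}$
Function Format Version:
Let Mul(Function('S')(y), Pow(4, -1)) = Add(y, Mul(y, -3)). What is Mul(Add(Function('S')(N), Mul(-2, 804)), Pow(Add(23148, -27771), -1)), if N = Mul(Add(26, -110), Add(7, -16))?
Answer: Rational(2552, 1541) ≈ 1.6561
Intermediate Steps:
N = 756 (N = Mul(-84, -9) = 756)
Function('S')(y) = Mul(-8, y) (Function('S')(y) = Mul(4, Add(y, Mul(y, -3))) = Mul(4, Add(y, Mul(-3, y))) = Mul(4, Mul(-2, y)) = Mul(-8, y))
Mul(Add(Function('S')(N), Mul(-2, 804)), Pow(Add(23148, -27771), -1)) = Mul(Add(Mul(-8, 756), Mul(-2, 804)), Pow(Add(23148, -27771), -1)) = Mul(Add(-6048, -1608), Pow(-4623, -1)) = Mul(-7656, Rational(-1, 4623)) = Rational(2552, 1541)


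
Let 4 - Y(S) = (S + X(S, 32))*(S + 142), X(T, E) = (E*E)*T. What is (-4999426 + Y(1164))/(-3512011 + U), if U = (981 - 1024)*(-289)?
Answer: 23684667/53024 ≈ 446.68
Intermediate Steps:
X(T, E) = T*E**2 (X(T, E) = E**2*T = T*E**2)
U = 12427 (U = -43*(-289) = 12427)
Y(S) = 4 - 1025*S*(142 + S) (Y(S) = 4 - (S + S*32**2)*(S + 142) = 4 - (S + S*1024)*(142 + S) = 4 - (S + 1024*S)*(142 + S) = 4 - 1025*S*(142 + S))
(-4999426 + Y(1164))/(-3512011 + U) = (-4999426 + (4 - 145550*1164 - 1025*1164**2))/(-3512011 + 12427) = (-4999426 + (4 - 169420200 - 1025*1354896))/(-3499584) = (-4999426 + (4 - 169420200 - 1388768400))*(-1/3499584) = (-4999426 - 1558188596)*(-1/3499584) = -1563188022*(-1/3499584) = 23684667/53024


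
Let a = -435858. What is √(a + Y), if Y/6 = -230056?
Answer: I*√1816194 ≈ 1347.7*I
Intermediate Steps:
Y = -1380336 (Y = 6*(-230056) = -1380336)
√(a + Y) = √(-435858 - 1380336) = √(-1816194) = I*√1816194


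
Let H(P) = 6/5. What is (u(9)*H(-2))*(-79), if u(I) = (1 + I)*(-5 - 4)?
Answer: 8532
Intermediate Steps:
H(P) = 6/5 (H(P) = 6*(⅕) = 6/5)
u(I) = -9 - 9*I (u(I) = (1 + I)*(-9) = -9 - 9*I)
(u(9)*H(-2))*(-79) = ((-9 - 9*9)*(6/5))*(-79) = ((-9 - 81)*(6/5))*(-79) = -90*6/5*(-79) = -108*(-79) = 8532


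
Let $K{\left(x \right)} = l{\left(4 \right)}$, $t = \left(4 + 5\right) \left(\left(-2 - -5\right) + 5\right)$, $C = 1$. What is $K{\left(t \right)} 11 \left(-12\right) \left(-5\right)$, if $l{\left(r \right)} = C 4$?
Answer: $2640$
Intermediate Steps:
$t = 72$ ($t = 9 \left(\left(-2 + 5\right) + 5\right) = 9 \left(3 + 5\right) = 9 \cdot 8 = 72$)
$l{\left(r \right)} = 4$ ($l{\left(r \right)} = 1 \cdot 4 = 4$)
$K{\left(x \right)} = 4$
$K{\left(t \right)} 11 \left(-12\right) \left(-5\right) = 4 \cdot 11 \left(-12\right) \left(-5\right) = 4 \left(\left(-132\right) \left(-5\right)\right) = 4 \cdot 660 = 2640$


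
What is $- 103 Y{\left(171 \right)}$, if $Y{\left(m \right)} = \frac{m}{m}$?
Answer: $-103$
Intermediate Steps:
$Y{\left(m \right)} = 1$
$- 103 Y{\left(171 \right)} = \left(-103\right) 1 = -103$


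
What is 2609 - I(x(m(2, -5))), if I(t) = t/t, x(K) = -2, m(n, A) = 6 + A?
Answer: 2608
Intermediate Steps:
I(t) = 1
2609 - I(x(m(2, -5))) = 2609 - 1*1 = 2609 - 1 = 2608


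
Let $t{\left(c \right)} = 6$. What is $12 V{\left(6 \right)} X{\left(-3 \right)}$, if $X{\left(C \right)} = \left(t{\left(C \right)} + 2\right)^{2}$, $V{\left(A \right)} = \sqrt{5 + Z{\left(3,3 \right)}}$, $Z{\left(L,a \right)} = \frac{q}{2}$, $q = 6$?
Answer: $1536 \sqrt{2} \approx 2172.2$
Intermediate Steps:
$Z{\left(L,a \right)} = 3$ ($Z{\left(L,a \right)} = \frac{6}{2} = 6 \cdot \frac{1}{2} = 3$)
$V{\left(A \right)} = 2 \sqrt{2}$ ($V{\left(A \right)} = \sqrt{5 + 3} = \sqrt{8} = 2 \sqrt{2}$)
$X{\left(C \right)} = 64$ ($X{\left(C \right)} = \left(6 + 2\right)^{2} = 8^{2} = 64$)
$12 V{\left(6 \right)} X{\left(-3 \right)} = 12 \cdot 2 \sqrt{2} \cdot 64 = 24 \sqrt{2} \cdot 64 = 1536 \sqrt{2}$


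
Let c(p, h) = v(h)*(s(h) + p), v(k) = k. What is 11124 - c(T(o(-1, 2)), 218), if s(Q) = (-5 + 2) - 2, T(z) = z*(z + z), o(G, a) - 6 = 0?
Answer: -3482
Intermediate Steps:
o(G, a) = 6 (o(G, a) = 6 + 0 = 6)
T(z) = 2*z² (T(z) = z*(2*z) = 2*z²)
s(Q) = -5 (s(Q) = -3 - 2 = -5)
c(p, h) = h*(-5 + p)
11124 - c(T(o(-1, 2)), 218) = 11124 - 218*(-5 + 2*6²) = 11124 - 218*(-5 + 2*36) = 11124 - 218*(-5 + 72) = 11124 - 218*67 = 11124 - 1*14606 = 11124 - 14606 = -3482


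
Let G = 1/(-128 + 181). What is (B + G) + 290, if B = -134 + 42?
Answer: 10495/53 ≈ 198.02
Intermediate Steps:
B = -92
G = 1/53 ≈ 0.018868
(B + G) + 290 = (-92 + 1/53) + 290 = -4875/53 + 290 = 10495/53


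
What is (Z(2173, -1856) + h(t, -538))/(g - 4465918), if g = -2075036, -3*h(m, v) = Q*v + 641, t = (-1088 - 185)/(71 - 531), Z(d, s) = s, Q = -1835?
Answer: 993439/19622862 ≈ 0.050627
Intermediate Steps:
t = 1273/460 (t = -1273/(-460) = -1273*(-1/460) = 1273/460 ≈ 2.7674)
h(m, v) = -641/3 + 1835*v/3 (h(m, v) = -(-1835*v + 641)/3 = -(641 - 1835*v)/3 = -641/3 + 1835*v/3)
(Z(2173, -1856) + h(t, -538))/(g - 4465918) = (-1856 + (-641/3 + (1835/3)*(-538)))/(-2075036 - 4465918) = (-1856 + (-641/3 - 987230/3))/(-6540954) = (-1856 - 987871/3)*(-1/6540954) = -993439/3*(-1/6540954) = 993439/19622862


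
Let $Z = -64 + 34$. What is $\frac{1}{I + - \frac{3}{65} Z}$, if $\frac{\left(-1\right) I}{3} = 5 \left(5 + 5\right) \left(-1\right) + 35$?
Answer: $\frac{13}{603} \approx 0.021559$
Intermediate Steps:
$Z = -30$
$I = 45$ ($I = - 3 \left(5 \left(5 + 5\right) \left(-1\right) + 35\right) = - 3 \left(5 \cdot 10 \left(-1\right) + 35\right) = - 3 \left(5 \left(-10\right) + 35\right) = - 3 \left(-50 + 35\right) = \left(-3\right) \left(-15\right) = 45$)
$\frac{1}{I + - \frac{3}{65} Z} = \frac{1}{45 + - \frac{3}{65} \left(-30\right)} = \frac{1}{45 + \left(-3\right) \frac{1}{65} \left(-30\right)} = \frac{1}{45 - - \frac{18}{13}} = \frac{1}{45 + \frac{18}{13}} = \frac{1}{\frac{603}{13}} = \frac{13}{603}$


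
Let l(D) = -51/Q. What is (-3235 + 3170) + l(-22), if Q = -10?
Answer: -599/10 ≈ -59.900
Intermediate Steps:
l(D) = 51/10 (l(D) = -51/(-10) = -51*(-⅒) = 51/10)
(-3235 + 3170) + l(-22) = (-3235 + 3170) + 51/10 = -65 + 51/10 = -599/10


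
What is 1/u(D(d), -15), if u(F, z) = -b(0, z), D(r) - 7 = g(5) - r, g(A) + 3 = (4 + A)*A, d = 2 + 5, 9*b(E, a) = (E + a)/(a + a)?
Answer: -18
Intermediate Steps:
b(E, a) = (E + a)/(18*a) (b(E, a) = ((E + a)/(a + a))/9 = ((E + a)/((2*a)))/9 = ((E + a)*(1/(2*a)))/9 = ((E + a)/(2*a))/9 = (E + a)/(18*a))
d = 7
g(A) = -3 + A*(4 + A) (g(A) = -3 + (4 + A)*A = -3 + A*(4 + A))
D(r) = 49 - r (D(r) = 7 + ((-3 + 5² + 4*5) - r) = 7 + ((-3 + 25 + 20) - r) = 7 + (42 - r) = 49 - r)
u(F, z) = -1/18 (u(F, z) = -(0 + z)/(18*z) = -z/(18*z) = -1*1/18 = -1/18)
1/u(D(d), -15) = 1/(-1/18) = -18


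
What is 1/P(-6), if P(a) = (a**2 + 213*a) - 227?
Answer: -1/1469 ≈ -0.00068074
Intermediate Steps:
P(a) = -227 + a**2 + 213*a
1/P(-6) = 1/(-227 + (-6)**2 + 213*(-6)) = 1/(-227 + 36 - 1278) = 1/(-1469) = -1/1469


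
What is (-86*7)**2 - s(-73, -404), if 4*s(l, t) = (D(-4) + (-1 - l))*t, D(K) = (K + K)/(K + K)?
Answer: 369777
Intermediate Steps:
D(K) = 1 (D(K) = (2*K)/((2*K)) = (2*K)*(1/(2*K)) = 1)
s(l, t) = -l*t/4 (s(l, t) = ((1 + (-1 - l))*t)/4 = ((-l)*t)/4 = (-l*t)/4 = -l*t/4)
(-86*7)**2 - s(-73, -404) = (-86*7)**2 - (-1)*(-73)*(-404)/4 = (-602)**2 - 1*(-7373) = 362404 + 7373 = 369777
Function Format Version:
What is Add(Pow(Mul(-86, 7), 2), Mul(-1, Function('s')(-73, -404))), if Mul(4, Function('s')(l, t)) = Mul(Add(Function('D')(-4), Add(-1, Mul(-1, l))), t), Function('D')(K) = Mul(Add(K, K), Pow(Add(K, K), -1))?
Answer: 369777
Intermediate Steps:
Function('D')(K) = 1 (Function('D')(K) = Mul(Mul(2, K), Pow(Mul(2, K), -1)) = Mul(Mul(2, K), Mul(Rational(1, 2), Pow(K, -1))) = 1)
Function('s')(l, t) = Mul(Rational(-1, 4), l, t) (Function('s')(l, t) = Mul(Rational(1, 4), Mul(Add(1, Add(-1, Mul(-1, l))), t)) = Mul(Rational(1, 4), Mul(Mul(-1, l), t)) = Mul(Rational(1, 4), Mul(-1, l, t)) = Mul(Rational(-1, 4), l, t))
Add(Pow(Mul(-86, 7), 2), Mul(-1, Function('s')(-73, -404))) = Add(Pow(Mul(-86, 7), 2), Mul(-1, Mul(Rational(-1, 4), -73, -404))) = Add(Pow(-602, 2), Mul(-1, -7373)) = Add(362404, 7373) = 369777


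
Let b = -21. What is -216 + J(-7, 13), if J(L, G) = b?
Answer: -237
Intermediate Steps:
J(L, G) = -21
-216 + J(-7, 13) = -216 - 21 = -237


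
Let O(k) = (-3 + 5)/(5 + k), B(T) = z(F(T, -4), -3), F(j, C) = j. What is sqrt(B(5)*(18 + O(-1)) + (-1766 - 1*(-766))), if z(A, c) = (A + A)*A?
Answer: 5*I*sqrt(3) ≈ 8.6602*I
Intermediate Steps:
z(A, c) = 2*A**2 (z(A, c) = (2*A)*A = 2*A**2)
B(T) = 2*T**2
O(k) = 2/(5 + k)
sqrt(B(5)*(18 + O(-1)) + (-1766 - 1*(-766))) = sqrt((2*5**2)*(18 + 2/(5 - 1)) + (-1766 - 1*(-766))) = sqrt((2*25)*(18 + 2/4) + (-1766 + 766)) = sqrt(50*(18 + 2*(1/4)) - 1000) = sqrt(50*(18 + 1/2) - 1000) = sqrt(50*(37/2) - 1000) = sqrt(925 - 1000) = sqrt(-75) = 5*I*sqrt(3)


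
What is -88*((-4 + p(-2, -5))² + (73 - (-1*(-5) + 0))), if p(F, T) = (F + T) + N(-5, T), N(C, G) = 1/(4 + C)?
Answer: -18656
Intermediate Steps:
p(F, T) = -1 + F + T (p(F, T) = (F + T) + 1/(4 - 5) = (F + T) + 1/(-1) = (F + T) - 1 = -1 + F + T)
-88*((-4 + p(-2, -5))² + (73 - (-1*(-5) + 0))) = -88*((-4 + (-1 - 2 - 5))² + (73 - (-1*(-5) + 0))) = -88*((-4 - 8)² + (73 - (5 + 0))) = -88*((-12)² + (73 - 1*5)) = -88*(144 + (73 - 5)) = -88*(144 + 68) = -88*212 = -18656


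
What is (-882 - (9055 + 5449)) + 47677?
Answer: 32291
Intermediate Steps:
(-882 - (9055 + 5449)) + 47677 = (-882 - 1*14504) + 47677 = (-882 - 14504) + 47677 = -15386 + 47677 = 32291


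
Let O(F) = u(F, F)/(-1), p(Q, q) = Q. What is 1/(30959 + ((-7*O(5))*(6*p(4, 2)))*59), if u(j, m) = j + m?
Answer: 1/130079 ≈ 7.6876e-6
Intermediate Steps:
O(F) = -2*F (O(F) = (F + F)/(-1) = (2*F)*(-1) = -2*F)
1/(30959 + ((-7*O(5))*(6*p(4, 2)))*59) = 1/(30959 + ((-(-14)*5)*(6*4))*59) = 1/(30959 + (-7*(-10)*24)*59) = 1/(30959 + (70*24)*59) = 1/(30959 + 1680*59) = 1/(30959 + 99120) = 1/130079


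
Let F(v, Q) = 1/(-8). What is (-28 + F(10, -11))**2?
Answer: 50625/64 ≈ 791.02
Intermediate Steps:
F(v, Q) = -1/8
(-28 + F(10, -11))**2 = (-28 - 1/8)**2 = (-225/8)**2 = 50625/64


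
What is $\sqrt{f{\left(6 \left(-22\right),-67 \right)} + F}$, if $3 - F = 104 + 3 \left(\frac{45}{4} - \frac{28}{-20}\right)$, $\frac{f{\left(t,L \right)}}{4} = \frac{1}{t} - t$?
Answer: $\frac{\sqrt{42364245}}{330} \approx 19.724$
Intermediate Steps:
$f{\left(t,L \right)} = - 4 t + \frac{4}{t}$ ($f{\left(t,L \right)} = 4 \left(\frac{1}{t} - t\right) = - 4 t + \frac{4}{t}$)
$F = - \frac{2779}{20}$ ($F = 3 - \left(104 + 3 \left(\frac{45}{4} - \frac{28}{-20}\right)\right) = 3 - \left(104 + 3 \left(45 \cdot \frac{1}{4} - - \frac{7}{5}\right)\right) = 3 - \left(104 + 3 \left(\frac{45}{4} + \frac{7}{5}\right)\right) = 3 - \left(104 + 3 \cdot \frac{253}{20}\right) = 3 - \left(104 + \frac{759}{20}\right) = 3 - \frac{2839}{20} = - \frac{2779}{20} \approx -138.95$)
$\sqrt{f{\left(6 \left(-22\right),-67 \right)} + F} = \sqrt{\left(- 4 \cdot 6 \left(-22\right) + \frac{4}{6 \left(-22\right)}\right) - \frac{2779}{20}} = \sqrt{\left(\left(-4\right) \left(-132\right) + \frac{4}{-132}\right) - \frac{2779}{20}} = \sqrt{\left(528 + 4 \left(- \frac{1}{132}\right)\right) - \frac{2779}{20}} = \sqrt{\left(528 - \frac{1}{33}\right) - \frac{2779}{20}} = \sqrt{\frac{17423}{33} - \frac{2779}{20}} = \sqrt{\frac{256753}{660}} = \frac{\sqrt{42364245}}{330}$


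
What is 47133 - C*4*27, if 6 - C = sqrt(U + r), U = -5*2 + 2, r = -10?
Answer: 46485 + 324*I*sqrt(2) ≈ 46485.0 + 458.21*I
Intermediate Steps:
U = -8 (U = -10 + 2 = -8)
C = 6 - 3*I*sqrt(2) (C = 6 - sqrt(-8 - 10) = 6 - sqrt(-18) = 6 - 3*I*sqrt(2) ≈ 6.0 - 4.2426*I)
47133 - C*4*27 = 47133 - (6 - 3*I*sqrt(2))*4*27 = 47133 - (24 - 12*I*sqrt(2))*27 = 47133 - (648 - 324*I*sqrt(2)) = 47133 + (-648 + 324*I*sqrt(2)) = 46485 + 324*I*sqrt(2)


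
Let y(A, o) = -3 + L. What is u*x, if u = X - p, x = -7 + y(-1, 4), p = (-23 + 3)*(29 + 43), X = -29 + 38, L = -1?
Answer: -15939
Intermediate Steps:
X = 9
y(A, o) = -4 (y(A, o) = -3 - 1 = -4)
p = -1440 (p = -20*72 = -1440)
x = -11 (x = -7 - 4 = -11)
u = 1449 (u = 9 - 1*(-1440) = 9 + 1440 = 1449)
u*x = 1449*(-11) = -15939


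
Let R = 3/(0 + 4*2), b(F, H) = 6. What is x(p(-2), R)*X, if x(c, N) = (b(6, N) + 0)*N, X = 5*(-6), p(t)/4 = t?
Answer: -135/2 ≈ -67.500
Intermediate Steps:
p(t) = 4*t
X = -30
R = 3/8 (R = 3/(0 + 8) = 3/8 ≈ 0.37500)
x(c, N) = 6*N (x(c, N) = (6 + 0)*N = 6*N)
x(p(-2), R)*X = (6*(3/8))*(-30) = (9/4)*(-30) = -135/2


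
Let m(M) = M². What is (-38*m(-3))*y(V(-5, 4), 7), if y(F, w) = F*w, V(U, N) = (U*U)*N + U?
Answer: -227430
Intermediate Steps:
V(U, N) = U + N*U² (V(U, N) = U²*N + U = N*U² + U = U + N*U²)
(-38*m(-3))*y(V(-5, 4), 7) = (-38*(-3)²)*(-5*(1 + 4*(-5))*7) = (-38*9)*(-5*(1 - 20)*7) = -342*(-5*(-19))*7 = -32490*7 = -342*665 = -227430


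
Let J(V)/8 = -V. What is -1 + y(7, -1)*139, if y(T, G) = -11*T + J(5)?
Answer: -16264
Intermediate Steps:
J(V) = -8*V (J(V) = 8*(-V) = -8*V)
y(T, G) = -40 - 11*T (y(T, G) = -11*T - 8*5 = -11*T - 40 = -40 - 11*T)
-1 + y(7, -1)*139 = -1 + (-40 - 11*7)*139 = -1 + (-40 - 77)*139 = -1 - 117*139 = -1 - 16263 = -16264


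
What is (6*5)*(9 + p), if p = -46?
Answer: -1110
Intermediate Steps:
(6*5)*(9 + p) = (6*5)*(9 - 46) = 30*(-37) = -1110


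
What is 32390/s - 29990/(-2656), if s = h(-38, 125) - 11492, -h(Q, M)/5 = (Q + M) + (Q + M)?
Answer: 71177135/8208368 ≈ 8.6713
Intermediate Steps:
h(Q, M) = -10*M - 10*Q (h(Q, M) = -5*((Q + M) + (Q + M)) = -5*((M + Q) + (M + Q)) = -5*(2*M + 2*Q) = -10*M - 10*Q)
s = -12362 (s = (-10*125 - 10*(-38)) - 11492 = (-1250 + 380) - 11492 = -870 - 11492 = -12362)
32390/s - 29990/(-2656) = 32390/(-12362) - 29990/(-2656) = 32390*(-1/12362) - 29990*(-1/2656) = -16195/6181 + 14995/1328 = 71177135/8208368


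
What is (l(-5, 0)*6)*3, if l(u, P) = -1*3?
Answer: -54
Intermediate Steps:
l(u, P) = -3
(l(-5, 0)*6)*3 = -3*6*3 = -18*3 = -54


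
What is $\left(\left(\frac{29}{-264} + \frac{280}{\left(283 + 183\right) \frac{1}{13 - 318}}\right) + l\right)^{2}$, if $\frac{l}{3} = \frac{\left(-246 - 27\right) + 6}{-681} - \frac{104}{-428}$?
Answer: $\frac{73507514211135315461929}{2232230128604841024} \approx 32930.0$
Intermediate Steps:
$l = \frac{46275}{24289}$ ($l = 3 \left(\frac{\left(-246 - 27\right) + 6}{-681} - \frac{104}{-428}\right) = 3 \left(\left(-273 + 6\right) \left(- \frac{1}{681}\right) - - \frac{26}{107}\right) = 3 \left(\left(-267\right) \left(- \frac{1}{681}\right) + \frac{26}{107}\right) = 3 \left(\frac{89}{227} + \frac{26}{107}\right) = 3 \cdot \frac{15425}{24289} = \frac{46275}{24289} \approx 1.9052$)
$\left(\left(\frac{29}{-264} + \frac{280}{\left(283 + 183\right) \frac{1}{13 - 318}}\right) + l\right)^{2} = \left(\left(\frac{29}{-264} + \frac{280}{\left(283 + 183\right) \frac{1}{13 - 318}}\right) + \frac{46275}{24289}\right)^{2} = \left(\left(29 \left(- \frac{1}{264}\right) + \frac{280}{466 \frac{1}{-305}}\right) + \frac{46275}{24289}\right)^{2} = \left(\left(- \frac{29}{264} + \frac{280}{466 \left(- \frac{1}{305}\right)}\right) + \frac{46275}{24289}\right)^{2} = \left(\left(- \frac{29}{264} + \frac{280}{- \frac{466}{305}}\right) + \frac{46275}{24289}\right)^{2} = \left(\left(- \frac{29}{264} + 280 \left(- \frac{305}{466}\right)\right) + \frac{46275}{24289}\right)^{2} = \left(\left(- \frac{29}{264} - \frac{42700}{233}\right) + \frac{46275}{24289}\right)^{2} = \left(- \frac{11279557}{61512} + \frac{46275}{24289}\right)^{2} = \left(- \frac{271122692173}{1494064968}\right)^{2} = \frac{73507514211135315461929}{2232230128604841024}$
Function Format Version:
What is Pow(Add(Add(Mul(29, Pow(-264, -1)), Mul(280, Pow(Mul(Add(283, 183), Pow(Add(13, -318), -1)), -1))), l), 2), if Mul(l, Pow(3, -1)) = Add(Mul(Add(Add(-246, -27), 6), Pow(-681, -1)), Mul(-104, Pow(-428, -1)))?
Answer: Rational(73507514211135315461929, 2232230128604841024) ≈ 32930.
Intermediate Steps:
l = Rational(46275, 24289) (l = Mul(3, Add(Mul(Add(Add(-246, -27), 6), Pow(-681, -1)), Mul(-104, Pow(-428, -1)))) = Mul(3, Add(Mul(Add(-273, 6), Rational(-1, 681)), Mul(-104, Rational(-1, 428)))) = Mul(3, Add(Mul(-267, Rational(-1, 681)), Rational(26, 107))) = Mul(3, Add(Rational(89, 227), Rational(26, 107))) = Mul(3, Rational(15425, 24289)) = Rational(46275, 24289) ≈ 1.9052)
Pow(Add(Add(Mul(29, Pow(-264, -1)), Mul(280, Pow(Mul(Add(283, 183), Pow(Add(13, -318), -1)), -1))), l), 2) = Pow(Add(Add(Mul(29, Pow(-264, -1)), Mul(280, Pow(Mul(Add(283, 183), Pow(Add(13, -318), -1)), -1))), Rational(46275, 24289)), 2) = Pow(Add(Add(Mul(29, Rational(-1, 264)), Mul(280, Pow(Mul(466, Pow(-305, -1)), -1))), Rational(46275, 24289)), 2) = Pow(Add(Add(Rational(-29, 264), Mul(280, Pow(Mul(466, Rational(-1, 305)), -1))), Rational(46275, 24289)), 2) = Pow(Add(Add(Rational(-29, 264), Mul(280, Pow(Rational(-466, 305), -1))), Rational(46275, 24289)), 2) = Pow(Add(Add(Rational(-29, 264), Mul(280, Rational(-305, 466))), Rational(46275, 24289)), 2) = Pow(Add(Add(Rational(-29, 264), Rational(-42700, 233)), Rational(46275, 24289)), 2) = Pow(Add(Rational(-11279557, 61512), Rational(46275, 24289)), 2) = Pow(Rational(-271122692173, 1494064968), 2) = Rational(73507514211135315461929, 2232230128604841024)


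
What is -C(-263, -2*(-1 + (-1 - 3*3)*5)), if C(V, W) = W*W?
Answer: -10404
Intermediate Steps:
C(V, W) = W²
-C(-263, -2*(-1 + (-1 - 3*3)*5)) = -(-2*(-1 + (-1 - 3*3)*5))² = -(-2*(-1 + (-1 - 9)*5))² = -(-2*(-1 - 10*5))² = -(-2*(-1 - 50))² = -(-2*(-51))² = -1*102² = -1*10404 = -10404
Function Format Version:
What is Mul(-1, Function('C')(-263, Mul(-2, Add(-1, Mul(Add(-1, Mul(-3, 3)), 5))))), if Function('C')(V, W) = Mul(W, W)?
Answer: -10404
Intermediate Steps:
Function('C')(V, W) = Pow(W, 2)
Mul(-1, Function('C')(-263, Mul(-2, Add(-1, Mul(Add(-1, Mul(-3, 3)), 5))))) = Mul(-1, Pow(Mul(-2, Add(-1, Mul(Add(-1, Mul(-3, 3)), 5))), 2)) = Mul(-1, Pow(Mul(-2, Add(-1, Mul(Add(-1, -9), 5))), 2)) = Mul(-1, Pow(Mul(-2, Add(-1, Mul(-10, 5))), 2)) = Mul(-1, Pow(Mul(-2, Add(-1, -50)), 2)) = Mul(-1, Pow(Mul(-2, -51), 2)) = Mul(-1, Pow(102, 2)) = Mul(-1, 10404) = -10404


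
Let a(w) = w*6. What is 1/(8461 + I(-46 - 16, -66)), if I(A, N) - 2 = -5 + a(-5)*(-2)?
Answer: 1/8518 ≈ 0.00011740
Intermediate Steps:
a(w) = 6*w
I(A, N) = 57 (I(A, N) = 2 + (-5 + (6*(-5))*(-2)) = 2 + (-5 - 30*(-2)) = 2 + (-5 + 60) = 2 + 55 = 57)
1/(8461 + I(-46 - 16, -66)) = 1/(8461 + 57) = 1/8518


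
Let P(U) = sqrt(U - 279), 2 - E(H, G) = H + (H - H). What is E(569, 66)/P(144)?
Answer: 63*I*sqrt(15)/5 ≈ 48.8*I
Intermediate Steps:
E(H, G) = 2 - H (E(H, G) = 2 - (H + (H - H)) = 2 - (H + 0) = 2 - H)
P(U) = sqrt(-279 + U)
E(569, 66)/P(144) = (2 - 1*569)/(sqrt(-279 + 144)) = (2 - 569)/(sqrt(-135)) = -567*(-I*sqrt(15)/45) = -(-63)*I*sqrt(15)/5 = 63*I*sqrt(15)/5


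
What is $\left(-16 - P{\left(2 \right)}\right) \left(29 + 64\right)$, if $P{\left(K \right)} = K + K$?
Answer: $-1860$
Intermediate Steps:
$P{\left(K \right)} = 2 K$
$\left(-16 - P{\left(2 \right)}\right) \left(29 + 64\right) = \left(-16 - 2 \cdot 2\right) \left(29 + 64\right) = \left(-16 - 4\right) 93 = \left(-20\right) 93 = -1860$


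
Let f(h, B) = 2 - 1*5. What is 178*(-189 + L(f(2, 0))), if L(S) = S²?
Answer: -32040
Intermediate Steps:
f(h, B) = -3 (f(h, B) = 2 - 5 = -3)
178*(-189 + L(f(2, 0))) = 178*(-189 + (-3)²) = 178*(-189 + 9) = 178*(-180) = -32040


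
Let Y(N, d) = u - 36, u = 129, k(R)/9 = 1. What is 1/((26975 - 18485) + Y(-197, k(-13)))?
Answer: 1/8583 ≈ 0.00011651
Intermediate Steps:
k(R) = 9 (k(R) = 9*1 = 9)
Y(N, d) = 93 (Y(N, d) = 129 - 36 = 93)
1/((26975 - 18485) + Y(-197, k(-13))) = 1/((26975 - 18485) + 93) = 1/(8490 + 93) = 1/8583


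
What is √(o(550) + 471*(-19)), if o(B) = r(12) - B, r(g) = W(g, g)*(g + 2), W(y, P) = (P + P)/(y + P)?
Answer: I*√9485 ≈ 97.391*I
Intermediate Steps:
W(y, P) = 2*P/(P + y) (W(y, P) = (2*P)/(P + y) = 2*P/(P + y))
r(g) = 2 + g (r(g) = (2*g/(g + g))*(g + 2) = (2*g/((2*g)))*(2 + g) = (2*g*(1/(2*g)))*(2 + g) = 1*(2 + g) = 2 + g)
o(B) = 14 - B (o(B) = (2 + 12) - B = 14 - B)
√(o(550) + 471*(-19)) = √((14 - 1*550) + 471*(-19)) = √((14 - 550) - 8949) = √(-536 - 8949) = √(-9485) = I*√9485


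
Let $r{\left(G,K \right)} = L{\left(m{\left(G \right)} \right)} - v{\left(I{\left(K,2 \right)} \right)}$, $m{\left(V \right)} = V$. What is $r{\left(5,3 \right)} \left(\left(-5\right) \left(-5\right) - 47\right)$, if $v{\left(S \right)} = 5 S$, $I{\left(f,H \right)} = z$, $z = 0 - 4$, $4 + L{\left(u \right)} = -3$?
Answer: $-286$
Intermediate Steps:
$L{\left(u \right)} = -7$ ($L{\left(u \right)} = -4 - 3 = -7$)
$z = -4$
$I{\left(f,H \right)} = -4$
$r{\left(G,K \right)} = 13$ ($r{\left(G,K \right)} = -7 - 5 \left(-4\right) = -7 - -20 = -7 + 20 = 13$)
$r{\left(5,3 \right)} \left(\left(-5\right) \left(-5\right) - 47\right) = 13 \left(\left(-5\right) \left(-5\right) - 47\right) = 13 \left(25 - 47\right) = 13 \left(-22\right) = -286$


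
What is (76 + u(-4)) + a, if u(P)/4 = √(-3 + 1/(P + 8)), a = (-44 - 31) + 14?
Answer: 15 + 2*I*√11 ≈ 15.0 + 6.6332*I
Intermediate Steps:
a = -61 (a = -75 + 14 = -61)
u(P) = 4*√(-3 + 1/(8 + P)) (u(P) = 4*√(-3 + 1/(P + 8)) = 4*√(-3 + 1/(8 + P)))
(76 + u(-4)) + a = (76 + 4*√((-23 - 3*(-4))/(8 - 4))) - 61 = (76 + 4*√((-23 + 12)/4)) - 61 = (76 + 4*√((¼)*(-11))) - 61 = (76 + 4*√(-11/4)) - 61 = (76 + 4*(I*√11/2)) - 61 = (76 + 2*I*√11) - 61 = 15 + 2*I*√11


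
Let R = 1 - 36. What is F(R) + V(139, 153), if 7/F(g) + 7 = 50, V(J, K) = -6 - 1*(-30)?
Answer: 1039/43 ≈ 24.163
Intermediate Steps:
V(J, K) = 24 (V(J, K) = -6 + 30 = 24)
R = -35
F(g) = 7/43 (F(g) = 7/(-7 + 50) = 7/43)
F(R) + V(139, 153) = 7/43 + 24 = 1039/43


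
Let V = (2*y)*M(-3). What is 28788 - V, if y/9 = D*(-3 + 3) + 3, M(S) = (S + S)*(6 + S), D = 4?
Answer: 29760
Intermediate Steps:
M(S) = 2*S*(6 + S) (M(S) = (2*S)*(6 + S) = 2*S*(6 + S))
y = 27 (y = 9*(4*(-3 + 3) + 3) = 9*(4*0 + 3) = 9*(0 + 3) = 9*3 = 27)
V = -972 (V = (2*27)*(2*(-3)*(6 - 3)) = 54*(2*(-3)*3) = 54*(-18) = -972)
28788 - V = 28788 - 1*(-972) = 28788 + 972 = 29760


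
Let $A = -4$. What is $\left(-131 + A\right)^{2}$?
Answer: $18225$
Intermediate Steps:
$\left(-131 + A\right)^{2} = \left(-131 - 4\right)^{2} = \left(-135\right)^{2} = 18225$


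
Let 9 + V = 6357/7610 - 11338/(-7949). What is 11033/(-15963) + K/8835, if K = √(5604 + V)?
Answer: -649/939 + √20481884824350078470/534445848150 ≈ -0.68269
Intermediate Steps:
V = -407613037/60491890 (V = -9 + (6357/7610 - 11338/(-7949)) = -9 + (6357*(1/7610) - 11338*(-1/7949)) = -9 + (6357/7610 + 11338/7949) = -9 + 136813973/60491890 = -407613037/60491890 ≈ -6.7383)
K = √20481884824350078470/60491890 (K = √(5604 - 407613037/60491890) = √(338588938523/60491890) = √20481884824350078470/60491890 ≈ 74.815)
11033/(-15963) + K/8835 = 11033/(-15963) + (√20481884824350078470/60491890)/8835 = 11033*(-1/15963) + (√20481884824350078470/60491890)*(1/8835) = -649/939 + √20481884824350078470/534445848150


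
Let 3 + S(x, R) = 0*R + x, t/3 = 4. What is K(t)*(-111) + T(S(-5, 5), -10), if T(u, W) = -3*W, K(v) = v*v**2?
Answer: -191778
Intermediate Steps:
t = 12 (t = 3*4 = 12)
K(v) = v**3
S(x, R) = -3 + x (S(x, R) = -3 + (0*R + x) = -3 + (0 + x) = -3 + x)
K(t)*(-111) + T(S(-5, 5), -10) = 12**3*(-111) - 3*(-10) = 1728*(-111) + 30 = -191808 + 30 = -191778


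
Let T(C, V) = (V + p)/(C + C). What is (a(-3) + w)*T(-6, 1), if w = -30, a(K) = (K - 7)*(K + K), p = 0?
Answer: -5/2 ≈ -2.5000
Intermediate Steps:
a(K) = 2*K*(-7 + K) (a(K) = (-7 + K)*(2*K) = 2*K*(-7 + K))
T(C, V) = V/(2*C) (T(C, V) = (V + 0)/(C + C) = V/((2*C)) = V*(1/(2*C)) = V/(2*C))
(a(-3) + w)*T(-6, 1) = (2*(-3)*(-7 - 3) - 30)*((1/2)*1/(-6)) = (2*(-3)*(-10) - 30)*((1/2)*1*(-1/6)) = (60 - 30)*(-1/12) = 30*(-1/12) = -5/2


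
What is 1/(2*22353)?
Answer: 1/44706 ≈ 2.2368e-5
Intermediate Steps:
1/(2*22353) = 1/44706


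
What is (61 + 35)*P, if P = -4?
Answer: -384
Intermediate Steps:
(61 + 35)*P = (61 + 35)*(-4) = 96*(-4) = -384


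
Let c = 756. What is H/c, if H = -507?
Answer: -169/252 ≈ -0.67064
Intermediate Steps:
H/c = -507/756 = -507*1/756 = -169/252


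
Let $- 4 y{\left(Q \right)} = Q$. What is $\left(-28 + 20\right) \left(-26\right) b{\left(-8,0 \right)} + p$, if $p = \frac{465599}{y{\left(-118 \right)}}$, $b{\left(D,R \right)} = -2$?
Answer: $\frac{906654}{59} \approx 15367.0$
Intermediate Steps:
$y{\left(Q \right)} = - \frac{Q}{4}$
$p = \frac{931198}{59}$ ($p = \frac{465599}{\left(- \frac{1}{4}\right) \left(-118\right)} = \frac{465599}{\frac{59}{2}} = 465599 \cdot \frac{2}{59} = \frac{931198}{59} \approx 15783.0$)
$\left(-28 + 20\right) \left(-26\right) b{\left(-8,0 \right)} + p = \left(-28 + 20\right) \left(-26\right) \left(-2\right) + \frac{931198}{59} = \left(-8\right) \left(-26\right) \left(-2\right) + \frac{931198}{59} = 208 \left(-2\right) + \frac{931198}{59} = -416 + \frac{931198}{59} = \frac{906654}{59}$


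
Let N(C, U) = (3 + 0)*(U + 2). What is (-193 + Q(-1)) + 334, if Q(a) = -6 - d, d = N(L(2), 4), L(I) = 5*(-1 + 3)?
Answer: 117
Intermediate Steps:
L(I) = 10 (L(I) = 5*2 = 10)
N(C, U) = 6 + 3*U (N(C, U) = 3*(2 + U) = 6 + 3*U)
d = 18 (d = 6 + 3*4 = 6 + 12 = 18)
Q(a) = -24 (Q(a) = -6 - 1*18 = -6 - 18 = -24)
(-193 + Q(-1)) + 334 = (-193 - 24) + 334 = -217 + 334 = 117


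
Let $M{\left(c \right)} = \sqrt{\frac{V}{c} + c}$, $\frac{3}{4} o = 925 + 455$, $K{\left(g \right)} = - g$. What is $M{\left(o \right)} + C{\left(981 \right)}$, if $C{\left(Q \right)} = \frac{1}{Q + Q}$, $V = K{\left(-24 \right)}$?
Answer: $\frac{1}{1962} + \frac{\sqrt{97336690}}{230} \approx 42.896$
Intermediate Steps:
$V = 24$ ($V = \left(-1\right) \left(-24\right) = 24$)
$C{\left(Q \right)} = \frac{1}{2 Q}$
$o = 1840$ ($o = \frac{4 \left(925 + 455\right)}{3} = \frac{4}{3} \cdot 1380 = 1840$)
$M{\left(c \right)} = \sqrt{c + \frac{24}{c}}$ ($M{\left(c \right)} = \sqrt{\frac{24}{c} + c} = \sqrt{c + \frac{24}{c}}$)
$M{\left(o \right)} + C{\left(981 \right)} = \sqrt{1840 + \frac{24}{1840}} + \frac{1}{2 \cdot 981} = \sqrt{1840 + 24 \cdot \frac{1}{1840}} + \frac{1}{2} \cdot \frac{1}{981} = \sqrt{1840 + \frac{3}{230}} + \frac{1}{1962} = \sqrt{\frac{423203}{230}} + \frac{1}{1962} = \frac{\sqrt{97336690}}{230} + \frac{1}{1962} = \frac{1}{1962} + \frac{\sqrt{97336690}}{230}$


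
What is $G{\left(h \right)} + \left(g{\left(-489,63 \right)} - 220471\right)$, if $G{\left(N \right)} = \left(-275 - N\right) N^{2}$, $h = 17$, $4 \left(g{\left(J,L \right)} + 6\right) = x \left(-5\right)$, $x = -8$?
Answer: $-304855$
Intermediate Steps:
$g{\left(J,L \right)} = 4$ ($g{\left(J,L \right)} = -6 + \frac{\left(-8\right) \left(-5\right)}{4} = -6 + \frac{1}{4} \cdot 40 = -6 + 10 = 4$)
$G{\left(N \right)} = N^{2} \left(-275 - N\right)$
$G{\left(h \right)} + \left(g{\left(-489,63 \right)} - 220471\right) = 17^{2} \left(-275 - 17\right) + \left(4 - 220471\right) = 289 \left(-275 - 17\right) + \left(4 - 220471\right) = 289 \left(-292\right) - 220467 = -84388 - 220467 = -304855$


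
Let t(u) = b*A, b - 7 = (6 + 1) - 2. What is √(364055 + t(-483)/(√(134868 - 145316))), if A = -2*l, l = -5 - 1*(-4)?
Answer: √(155236328495 - 3918*I*√653)/653 ≈ 603.37 - 0.00019457*I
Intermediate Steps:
l = -1 (l = -5 + 4 = -1)
b = 12 (b = 7 + ((6 + 1) - 2) = 7 + (7 - 2) = 7 + 5 = 12)
A = 2 (A = -2*(-1) = 2)
t(u) = 24 (t(u) = 12*2 = 24)
√(364055 + t(-483)/(√(134868 - 145316))) = √(364055 + 24/(√(134868 - 145316))) = √(364055 + 24/(√(-10448))) = √(364055 + 24/((4*I*√653))) = √(364055 + 24*(-I*√653/2612)) = √(364055 - 6*I*√653/653)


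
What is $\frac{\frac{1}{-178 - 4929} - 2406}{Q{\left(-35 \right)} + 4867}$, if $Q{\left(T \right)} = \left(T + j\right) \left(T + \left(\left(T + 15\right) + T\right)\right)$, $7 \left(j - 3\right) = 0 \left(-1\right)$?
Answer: $- \frac{12287443}{39563929} \approx -0.31057$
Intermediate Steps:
$j = 3$ ($j = 3 + \frac{0 \left(-1\right)}{7} = 3 + \frac{1}{7} \cdot 0 = 3 + 0 = 3$)
$Q{\left(T \right)} = \left(3 + T\right) \left(15 + 3 T\right)$ ($Q{\left(T \right)} = \left(T + 3\right) \left(T + \left(\left(T + 15\right) + T\right)\right) = \left(3 + T\right) \left(T + \left(\left(15 + T\right) + T\right)\right) = \left(3 + T\right) \left(T + \left(15 + 2 T\right)\right) = \left(3 + T\right) \left(15 + 3 T\right)$)
$\frac{\frac{1}{-178 - 4929} - 2406}{Q{\left(-35 \right)} + 4867} = \frac{\frac{1}{-178 - 4929} - 2406}{\left(45 + 3 \left(-35\right)^{2} + 24 \left(-35\right)\right) + 4867} = \frac{\frac{1}{-5107} - 2406}{\left(45 + 3 \cdot 1225 - 840\right) + 4867} = \frac{- \frac{1}{5107} - 2406}{\left(45 + 3675 - 840\right) + 4867} = - \frac{12287443}{5107 \left(2880 + 4867\right)} = - \frac{12287443}{5107 \cdot 7747} = \left(- \frac{12287443}{5107}\right) \frac{1}{7747} = - \frac{12287443}{39563929}$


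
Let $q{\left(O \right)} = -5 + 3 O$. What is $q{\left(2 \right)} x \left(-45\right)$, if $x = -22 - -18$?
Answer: $180$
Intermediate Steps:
$x = -4$ ($x = -22 + 18 = -4$)
$q{\left(2 \right)} x \left(-45\right) = \left(-5 + 3 \cdot 2\right) \left(-4\right) \left(-45\right) = \left(-5 + 6\right) \left(-4\right) \left(-45\right) = 1 \left(-4\right) \left(-45\right) = \left(-4\right) \left(-45\right) = 180$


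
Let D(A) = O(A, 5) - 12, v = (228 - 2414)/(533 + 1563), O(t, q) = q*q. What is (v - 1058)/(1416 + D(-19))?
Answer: -1109877/1497592 ≈ -0.74111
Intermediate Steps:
O(t, q) = q**2
v = -1093/1048 (v = -2186/2096 = -2186*1/2096 = -1093/1048 ≈ -1.0429)
D(A) = 13 (D(A) = 5**2 - 12 = 25 - 12 = 13)
(v - 1058)/(1416 + D(-19)) = (-1093/1048 - 1058)/(1416 + 13) = -1109877/1048/1429 = -1109877/1048*1/1429 = -1109877/1497592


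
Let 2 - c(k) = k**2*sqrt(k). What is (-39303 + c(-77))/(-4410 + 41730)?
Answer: -39301/37320 - 5929*I*sqrt(77)/37320 ≈ -1.0531 - 1.3941*I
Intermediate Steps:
c(k) = 2 - k**(5/2) (c(k) = 2 - k**2*sqrt(k) = 2 - k**(5/2))
(-39303 + c(-77))/(-4410 + 41730) = (-39303 + (2 - (-77)**(5/2)))/(-4410 + 41730) = (-39303 + (2 - 5929*I*sqrt(77)))/37320 = (-39303 + (2 - 5929*I*sqrt(77)))*(1/37320) = (-39301 - 5929*I*sqrt(77))*(1/37320) = -39301/37320 - 5929*I*sqrt(77)/37320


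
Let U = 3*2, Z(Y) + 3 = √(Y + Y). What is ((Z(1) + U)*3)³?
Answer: 1215 + 783*√2 ≈ 2322.3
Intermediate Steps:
Z(Y) = -3 + √2*√Y (Z(Y) = -3 + √(Y + Y) = -3 + √(2*Y) = -3 + √2*√Y)
U = 6
((Z(1) + U)*3)³ = (((-3 + √2*√1) + 6)*3)³ = (((-3 + √2*1) + 6)*3)³ = (((-3 + √2) + 6)*3)³ = ((3 + √2)*3)³ = (9 + 3*√2)³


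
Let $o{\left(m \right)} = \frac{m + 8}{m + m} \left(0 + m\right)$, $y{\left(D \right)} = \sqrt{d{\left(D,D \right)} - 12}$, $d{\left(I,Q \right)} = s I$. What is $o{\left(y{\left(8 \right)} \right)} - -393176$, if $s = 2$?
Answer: $393181$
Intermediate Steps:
$d{\left(I,Q \right)} = 2 I$
$y{\left(D \right)} = \sqrt{-12 + 2 D}$ ($y{\left(D \right)} = \sqrt{2 D - 12} = \sqrt{-12 + 2 D}$)
$o{\left(m \right)} = 4 + \frac{m}{2}$ ($o{\left(m \right)} = \frac{8 + m}{2 m} m = 4 + \frac{m}{2}$)
$o{\left(y{\left(8 \right)} \right)} - -393176 = \left(4 + \frac{\sqrt{-12 + 2 \cdot 8}}{2}\right) - -393176 = \left(4 + \frac{\sqrt{-12 + 16}}{2}\right) + 393176 = \left(4 + \frac{\sqrt{4}}{2}\right) + 393176 = \left(4 + \frac{1}{2} \cdot 2\right) + 393176 = \left(4 + 1\right) + 393176 = 5 + 393176 = 393181$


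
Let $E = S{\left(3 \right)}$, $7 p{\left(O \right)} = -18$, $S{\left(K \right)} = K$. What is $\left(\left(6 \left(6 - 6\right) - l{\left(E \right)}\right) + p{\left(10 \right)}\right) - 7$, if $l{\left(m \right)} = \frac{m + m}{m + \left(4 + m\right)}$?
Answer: $- \frac{356}{35} \approx -10.171$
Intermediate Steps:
$p{\left(O \right)} = - \frac{18}{7}$ ($p{\left(O \right)} = \frac{1}{7} \left(-18\right) = - \frac{18}{7}$)
$E = 3$
$l{\left(m \right)} = \frac{2 m}{4 + 2 m}$
$\left(\left(6 \left(6 - 6\right) - l{\left(E \right)}\right) + p{\left(10 \right)}\right) - 7 = \left(\left(6 \left(6 - 6\right) - \frac{3}{2 + 3}\right) - \frac{18}{7}\right) - 7 = \left(\left(6 \cdot 0 - \frac{3}{5}\right) - \frac{18}{7}\right) - 7 = \left(\left(0 - 3 \cdot \frac{1}{5}\right) - \frac{18}{7}\right) - 7 = \left(\left(0 - \frac{3}{5}\right) - \frac{18}{7}\right) - 7 = \left(- \frac{3}{5} - \frac{18}{7}\right) - 7 = - \frac{111}{35} - 7 = - \frac{356}{35}$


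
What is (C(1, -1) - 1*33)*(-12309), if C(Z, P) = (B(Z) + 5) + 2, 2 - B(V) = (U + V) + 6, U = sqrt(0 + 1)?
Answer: 393888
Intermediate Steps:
U = 1 (U = sqrt(1) = 1)
B(V) = -5 - V (B(V) = 2 - ((1 + V) + 6) = 2 - (7 + V) = 2 + (-7 - V) = -5 - V)
C(Z, P) = 2 - Z (C(Z, P) = ((-5 - Z) + 5) + 2 = -Z + 2 = 2 - Z)
(C(1, -1) - 1*33)*(-12309) = ((2 - 1*1) - 1*33)*(-12309) = ((2 - 1) - 33)*(-12309) = (1 - 33)*(-12309) = -32*(-12309) = 393888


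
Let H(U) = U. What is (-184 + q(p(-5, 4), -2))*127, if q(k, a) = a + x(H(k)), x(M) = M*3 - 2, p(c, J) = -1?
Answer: -24257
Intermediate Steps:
x(M) = -2 + 3*M (x(M) = 3*M - 2 = -2 + 3*M)
q(k, a) = -2 + a + 3*k (q(k, a) = a + (-2 + 3*k) = -2 + a + 3*k)
(-184 + q(p(-5, 4), -2))*127 = (-184 + (-2 - 2 + 3*(-1)))*127 = (-184 + (-2 - 2 - 3))*127 = (-184 - 7)*127 = -191*127 = -24257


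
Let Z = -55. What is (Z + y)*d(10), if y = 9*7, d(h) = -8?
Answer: -64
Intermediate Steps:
y = 63
(Z + y)*d(10) = (-55 + 63)*(-8) = 8*(-8) = -64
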